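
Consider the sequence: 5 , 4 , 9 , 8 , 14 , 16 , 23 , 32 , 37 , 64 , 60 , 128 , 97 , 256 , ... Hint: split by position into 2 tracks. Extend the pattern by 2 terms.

Odd-indexed and even-indexed terms follow separate rules.
Subsequence A = 5, 9, 14, 23, 37, 60, 97: Fibonacci-style (each term is the sum of the two before it).
Subsequence B = 4, 8, 16, 32, 64, 128, 256: powers 2^2, 2^3, 2^4, ….
Position 15 → subsequence A, term 8 = 157.
The 16th slot belongs to subsequence B; its 8th term is 512.

157, 512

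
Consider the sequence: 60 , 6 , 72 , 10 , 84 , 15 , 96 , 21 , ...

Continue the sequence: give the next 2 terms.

108, 28

Positions 1, 3, 5, … form one subsequence and positions 2, 4, 6, … form another.
Subsequence A is 60, 72, 84, 96, which is adding 12 each time.
Subsequence B is 6, 10, 15, 21, which is the triangular numbers T_3, T_4, ….
Position 9 falls in subsequence A as its term 5, giving 108.
Position 10 falls in subsequence B as its term 5, giving 28.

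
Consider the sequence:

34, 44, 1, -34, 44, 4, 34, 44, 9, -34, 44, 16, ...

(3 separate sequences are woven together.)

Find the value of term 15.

Taking every 3rd term gives 3 separate tracks.
Track A: 34, -34, 34, -34 (alternating ±34).
Track B: 44, 44, 44, 44 (always 44).
Track C: 1, 4, 9, 16 (the squares 1², 2², 3², …).
Position 15 falls in track C as its term 5, giving 25.

25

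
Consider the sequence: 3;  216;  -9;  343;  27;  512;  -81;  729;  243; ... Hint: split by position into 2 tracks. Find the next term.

1000

Positions 1, 3, 5, … form one subsequence and positions 2, 4, 6, … form another.
Track A: 3, -9, 27, -81, 243 (geometric, ×-3 each step).
Track B: 216, 343, 512, 729 (the cubes 6³, 7³, 8³, …).
Term 10 comes from track B (its 5th entry): 1000.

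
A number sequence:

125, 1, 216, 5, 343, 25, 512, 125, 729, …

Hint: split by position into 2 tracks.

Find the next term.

Split by position mod 2 into 2 tracks.
Track A: 125, 216, 343, 512, 729. Consecutive cubes n³ from n = 5.
Track B: 1, 5, 25, 125. Successive powers of 5.
Term 10 comes from track B (its 5th entry): 625.

625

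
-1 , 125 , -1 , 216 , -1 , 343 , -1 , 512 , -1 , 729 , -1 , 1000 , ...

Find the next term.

-1

Positions 1, 3, 5, … form one subsequence and positions 2, 4, 6, … form another.
Stream A: -1, -1, -1, -1, -1, -1 — the constant sequence -1.
Stream B: 125, 216, 343, 512, 729, 1000 — the cubes 5³, 6³, 7³, ….
Position 13 falls in stream A as its term 7, giving -1.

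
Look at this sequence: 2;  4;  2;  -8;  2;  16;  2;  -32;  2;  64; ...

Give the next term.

Positions 1, 3, 5, … form one subsequence and positions 2, 4, 6, … form another.
Subsequence A: 2, 2, 2, 2, 2 — always 2.
Subsequence B: 4, -8, 16, -32, 64 — geometric, ×-2 each step.
Term 11 comes from subsequence A (its 6th entry): 2.

2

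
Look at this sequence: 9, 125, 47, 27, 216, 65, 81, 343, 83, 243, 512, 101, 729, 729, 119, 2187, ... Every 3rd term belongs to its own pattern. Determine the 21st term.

The terms cycle through 3 interleaved subsequences.
Stream A = 9, 27, 81, 243, 729, 2187: geometric with ratio 3.
Stream B = 125, 216, 343, 512, 729: perfect cubes starting at 5³.
Stream C = 47, 65, 83, 101, 119: adding 18 each time.
Term 21 comes from stream C (its 7th entry): 155.

155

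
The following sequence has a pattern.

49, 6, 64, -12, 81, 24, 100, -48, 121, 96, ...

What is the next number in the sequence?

144

The terms cycle through 2 interleaved subsequences.
Track A = 49, 64, 81, 100, 121: the squares 7², 8², 9², ….
Track B = 6, -12, 24, -48, 96: multiplying by -2 each time.
Term 11 comes from track A (its 6th entry): 144.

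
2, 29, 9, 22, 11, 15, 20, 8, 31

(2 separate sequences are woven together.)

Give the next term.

The terms cycle through 2 interleaved subsequences.
Stream A = 2, 9, 11, 20, 31: a Fibonacci-like recurrence a_n = a_{n-1} + a_{n-2}.
Stream B = 29, 22, 15, 8: linear: a_n = 36 − 7·n.
Term 10 comes from stream B (its 5th entry): 1.

1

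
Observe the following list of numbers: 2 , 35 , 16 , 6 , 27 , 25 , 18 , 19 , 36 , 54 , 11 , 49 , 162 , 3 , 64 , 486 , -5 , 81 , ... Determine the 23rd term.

Read the sequence 3 terms at a time; column i is its own pattern.
Track A = 2, 6, 18, 54, 162, 486: a geometric progression (common ratio 3).
Track B = 35, 27, 19, 11, 3, -5: subtracting 8 each time.
Track C = 16, 25, 36, 49, 64, 81: perfect squares starting at 4².
The 23rd slot belongs to track B; its 8th term is -21.

-21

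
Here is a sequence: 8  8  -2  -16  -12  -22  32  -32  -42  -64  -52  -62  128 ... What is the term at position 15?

Positions follow the repeating pattern ABB; grouping by letter gives 2 tracks.
Stream A is 8, -16, 32, -64, 128, which is geometric with ratio -2.
Stream B is 8, -2, -12, -22, -32, -42, -52, -62, which is arithmetic with common difference −10.
Position 15 → stream B, term 10 = -82.

-82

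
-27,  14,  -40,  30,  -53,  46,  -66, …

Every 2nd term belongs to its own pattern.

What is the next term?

The terms cycle through 2 interleaved subsequences.
Track A: -27, -40, -53, -66 — arithmetic, step −13.
Track B: 14, 30, 46 — arithmetic with common difference +16.
The 8th slot belongs to track B; its 4th term is 62.

62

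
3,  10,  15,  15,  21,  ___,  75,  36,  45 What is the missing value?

28

Positions follow the repeating pattern ABB; grouping by letter gives 2 tracks.
Stream A: 3, 15, 75 — a geometric progression (common ratio 5).
Stream B: 10, 15, 21, ?, 36, 45 — the triangular numbers T_4, T_5, ….
So the missing entry in stream B is 28.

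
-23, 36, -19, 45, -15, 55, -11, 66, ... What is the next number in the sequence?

Odd-indexed and even-indexed terms follow separate rules.
Subsequence A is -23, -19, -15, -11, which is linear: a_n = -27 + 4·n.
Subsequence B is 36, 45, 55, 66, which is triangular numbers starting at T_8.
Position 9 falls in subsequence A as its term 5, giving -7.

-7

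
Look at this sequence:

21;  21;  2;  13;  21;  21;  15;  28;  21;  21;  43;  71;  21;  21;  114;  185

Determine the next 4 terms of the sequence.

Positions follow the repeating pattern AABB; grouping by letter gives 2 tracks.
Track A: 21, 21, 21, 21, 21, 21, 21, 21 (always 21).
Track B: 2, 13, 15, 28, 43, 71, 114, 185 (each term equals the sum of the previous two).
Term 17 comes from track A (its 9th entry): 21.
Position 18 → track A, term 10 = 21.
Position 19 → track B, term 9 = 299.
Term 20 comes from track B (its 10th entry): 484.

21, 21, 299, 484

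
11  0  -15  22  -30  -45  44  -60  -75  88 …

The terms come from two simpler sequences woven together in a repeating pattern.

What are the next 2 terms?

-90, -105

Positions follow the repeating pattern ABB; grouping by letter gives 2 tracks.
Track A = 11, 22, 44, 88: geometric with ratio 2.
Track B = 0, -15, -30, -45, -60, -75: subtracting 15 each time.
Position 11 falls in track B as its term 7, giving -90.
Term 12 comes from track B (its 8th entry): -105.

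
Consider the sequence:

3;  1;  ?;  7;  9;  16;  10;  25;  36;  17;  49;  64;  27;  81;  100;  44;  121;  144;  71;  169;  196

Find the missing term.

The slot pattern repeats as ABB (period 3), so there are 2 interleaved tracks.
Track A: 3, 7, 10, 17, 27, 44, 71 — each term equals the sum of the previous two.
Track B: 1, ?, 9, 16, 25, 36, 49, 64, 81, 100, 121, 144, 169, 196 — the squares 1², 2², 3², ….
Track B's pattern makes the blank 4.

4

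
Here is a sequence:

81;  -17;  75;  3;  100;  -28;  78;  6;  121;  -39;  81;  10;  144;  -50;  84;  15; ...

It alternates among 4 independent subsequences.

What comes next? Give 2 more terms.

Split by position mod 4 into 4 tracks.
Track A = 81, 100, 121, 144: consecutive squares n² from n = 9.
Track B = -17, -28, -39, -50: subtracting 11 each time.
Track C = 75, 78, 81, 84: adding 3 each time.
Track D = 3, 6, 10, 15: triangular numbers n(n+1)/2 for n = 2, 3, ….
Term 17 comes from track A (its 5th entry): 169.
Position 18 falls in track B as its term 5, giving -61.

169, -61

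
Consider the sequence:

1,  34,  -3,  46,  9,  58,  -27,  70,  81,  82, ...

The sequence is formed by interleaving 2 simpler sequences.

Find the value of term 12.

Positions 1, 3, 5, … form one subsequence and positions 2, 4, 6, … form another.
Track A is 1, -3, 9, -27, 81, which is a geometric progression (common ratio -3).
Track B is 34, 46, 58, 70, 82, which is arithmetic with common difference +12.
Term 12 comes from track B (its 6th entry): 94.

94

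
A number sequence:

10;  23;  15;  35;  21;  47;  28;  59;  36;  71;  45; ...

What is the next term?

Taking every 2nd term gives 2 separate tracks.
Track A is 10, 15, 21, 28, 36, 45, which is the triangular numbers T_4, T_5, ….
Track B is 23, 35, 47, 59, 71, which is arithmetic with common difference +12.
Position 12 → track B, term 6 = 83.

83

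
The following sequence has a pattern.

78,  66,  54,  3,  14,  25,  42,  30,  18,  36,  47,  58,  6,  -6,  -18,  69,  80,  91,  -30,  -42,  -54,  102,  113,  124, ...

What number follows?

-66

Positions follow the repeating pattern AAABBB; grouping by letter gives 2 tracks.
Track A: 78, 66, 54, 42, 30, 18, 6, -6, -18, -30, -42, -54 (arithmetic with common difference −12).
Track B: 3, 14, 25, 36, 47, 58, 69, 80, 91, 102, 113, 124 (linear: a_n = -8 + 11·n).
Position 25 falls in track A as its term 13, giving -66.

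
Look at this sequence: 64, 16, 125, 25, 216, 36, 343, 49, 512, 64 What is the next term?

Positions 1, 3, 5, … form one subsequence and positions 2, 4, 6, … form another.
Subsequence A: 64, 125, 216, 343, 512 (consecutive cubes n³ from n = 4).
Subsequence B: 16, 25, 36, 49, 64 (the squares 4², 5², 6², …).
Term 11 comes from subsequence A (its 6th entry): 729.

729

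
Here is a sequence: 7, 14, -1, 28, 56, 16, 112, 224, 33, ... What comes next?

The slot pattern repeats as AAB (period 3), so there are 2 interleaved tracks.
Subsequence A: 7, 14, 28, 56, 112, 224 — a geometric progression (common ratio 2).
Subsequence B: -1, 16, 33 — linear: a_n = -18 + 17·n.
Position 10 falls in subsequence A as its term 7, giving 448.

448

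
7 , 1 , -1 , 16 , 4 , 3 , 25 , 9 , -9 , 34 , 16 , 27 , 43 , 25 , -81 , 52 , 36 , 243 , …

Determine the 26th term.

81

Split by position mod 3 into 3 tracks.
Stream A: 7, 16, 25, 34, 43, 52 — arithmetic, step +9.
Stream B: 1, 4, 9, 16, 25, 36 — the squares 1², 2², 3², ….
Stream C: -1, 3, -9, 27, -81, 243 — a geometric progression (common ratio -3).
The 26th slot belongs to stream B; its 9th term is 81.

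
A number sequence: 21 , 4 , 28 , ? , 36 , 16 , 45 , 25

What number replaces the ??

9

Split by position mod 2 into 2 tracks.
Track A: 21, 28, 36, 45 — triangular numbers starting at T_6.
Track B: 4, ?, 16, 25 — the squares 2², 3², 4², ….
Track B's pattern makes the blank 9.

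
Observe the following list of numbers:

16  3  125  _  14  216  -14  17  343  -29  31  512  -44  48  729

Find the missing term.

1

Split by position mod 3: positions 1, 4, 7, … form one track, and each other residue class forms its own.
Track A: 16, ?, -14, -29, -44 (arithmetic, step −15).
Track B: 3, 14, 17, 31, 48 (a Fibonacci-like recurrence a_n = a_{n-1} + a_{n-2}).
Track C: 125, 216, 343, 512, 729 (perfect cubes starting at 5³).
Filling track A at index 2 by its rule yields 1.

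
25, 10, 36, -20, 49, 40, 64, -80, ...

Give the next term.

Taking every 2nd term gives 2 separate tracks.
Subsequence A: 25, 36, 49, 64 — perfect squares starting at 5².
Subsequence B: 10, -20, 40, -80 — a geometric progression (common ratio -2).
Position 9 falls in subsequence A as its term 5, giving 81.

81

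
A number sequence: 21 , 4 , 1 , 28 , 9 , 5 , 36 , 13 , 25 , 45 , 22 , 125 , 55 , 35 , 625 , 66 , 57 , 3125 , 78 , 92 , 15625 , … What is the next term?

91

Split by position mod 3 into 3 tracks.
Subsequence A: 21, 28, 36, 45, 55, 66, 78 (triangular numbers n(n+1)/2 for n = 6, 7, …).
Subsequence B: 4, 9, 13, 22, 35, 57, 92 (each term equals the sum of the previous two).
Subsequence C: 1, 5, 25, 125, 625, 3125, 15625 (geometric with ratio 5).
The 22nd slot belongs to subsequence A; its 8th term is 91.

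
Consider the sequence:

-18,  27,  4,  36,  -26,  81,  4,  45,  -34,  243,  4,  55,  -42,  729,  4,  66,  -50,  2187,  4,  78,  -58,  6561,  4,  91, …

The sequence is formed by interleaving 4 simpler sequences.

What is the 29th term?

-74

Split by position mod 4 into 4 tracks.
Track A: -18, -26, -34, -42, -50, -58 (subtracting 8 each time).
Track B: 27, 81, 243, 729, 2187, 6561 (successive powers of 3).
Track C: 4, 4, 4, 4, 4, 4 (always 4).
Track D: 36, 45, 55, 66, 78, 91 (triangular numbers n(n+1)/2 for n = 8, 9, …).
Position 29 falls in track A as its term 8, giving -74.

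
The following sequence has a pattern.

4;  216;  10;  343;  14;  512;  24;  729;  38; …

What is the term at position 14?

Split by position mod 2 into 2 tracks.
Track A: 4, 10, 14, 24, 38 — each term equals the sum of the previous two.
Track B: 216, 343, 512, 729 — consecutive cubes n³ from n = 6.
Position 14 → track B, term 7 = 1728.

1728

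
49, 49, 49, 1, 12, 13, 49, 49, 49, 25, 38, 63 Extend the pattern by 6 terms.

The slot pattern repeats as AAABBB (period 6), so there are 2 interleaved tracks.
Subsequence A: 49, 49, 49, 49, 49, 49. The constant sequence 49.
Subsequence B: 1, 12, 13, 25, 38, 63. A Fibonacci-like recurrence a_n = a_{n-1} + a_{n-2}.
Term 13 comes from subsequence A (its 7th entry): 49.
The 14th slot belongs to subsequence A; its 8th term is 49.
Position 15 → subsequence A, term 9 = 49.
Position 16 falls in subsequence B as its term 7, giving 101.
Term 17 comes from subsequence B (its 8th entry): 164.
Position 18 → subsequence B, term 9 = 265.

49, 49, 49, 101, 164, 265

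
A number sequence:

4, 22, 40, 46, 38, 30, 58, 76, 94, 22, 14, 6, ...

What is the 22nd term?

The slot pattern repeats as AAABBB (period 6), so there are 2 interleaved tracks.
Track A: 4, 22, 40, 58, 76, 94. Arithmetic, step +18.
Track B: 46, 38, 30, 22, 14, 6. Arithmetic with common difference −8.
The 22nd slot belongs to track B; its 10th term is -26.

-26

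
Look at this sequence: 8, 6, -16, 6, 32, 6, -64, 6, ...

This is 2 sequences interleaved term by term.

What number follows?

128

Positions 1, 3, 5, … form one subsequence and positions 2, 4, 6, … form another.
Track A is 8, -16, 32, -64, which is geometric, ×-2 each step.
Track B is 6, 6, 6, 6, which is always 6.
Term 9 comes from track A (its 5th entry): 128.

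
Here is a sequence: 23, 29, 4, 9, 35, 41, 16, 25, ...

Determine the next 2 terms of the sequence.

The slot pattern repeats as AABB (period 4), so there are 2 interleaved tracks.
Track A is 23, 29, 35, 41, which is arithmetic, step +6.
Track B is 4, 9, 16, 25, which is consecutive squares n² from n = 2.
The 9th slot belongs to track A; its 5th term is 47.
The 10th slot belongs to track A; its 6th term is 53.

47, 53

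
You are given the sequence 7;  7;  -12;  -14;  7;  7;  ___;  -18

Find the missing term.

Reading positions in blocks of 4 reveals the pattern AABB — 2 tracks woven together.
Track A: 7, 7, 7, 7. The constant sequence 7.
Track B: -12, -14, ?, -18. Linear: a_n = -10 − 2·n.
So the missing entry in track B is -16.

-16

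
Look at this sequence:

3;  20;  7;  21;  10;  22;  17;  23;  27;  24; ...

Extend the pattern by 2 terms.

Positions 1, 3, 5, … form one subsequence and positions 2, 4, 6, … form another.
Track A: 3, 7, 10, 17, 27. Fibonacci-style (each term is the sum of the two before it).
Track B: 20, 21, 22, 23, 24. Linear: a_n = 19 + n.
Position 11 falls in track A as its term 6, giving 44.
Term 12 comes from track B (its 6th entry): 25.

44, 25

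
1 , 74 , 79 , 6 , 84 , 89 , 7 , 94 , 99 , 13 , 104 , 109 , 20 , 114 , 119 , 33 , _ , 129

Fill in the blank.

124

Positions follow the repeating pattern ABB; grouping by letter gives 2 tracks.
Stream A = 1, 6, 7, 13, 20, 33: a Fibonacci-like recurrence a_n = a_{n-1} + a_{n-2}.
Stream B = 74, 79, 84, 89, 94, 99, 104, 109, 114, 119, ?, 129: arithmetic, step +5.
Stream B's pattern makes the blank 124.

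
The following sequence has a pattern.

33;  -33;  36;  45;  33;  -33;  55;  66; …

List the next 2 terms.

The slot pattern repeats as AABB (period 4), so there are 2 interleaved tracks.
Track A: 33, -33, 33, -33. Alternating ±33.
Track B: 36, 45, 55, 66. The triangular numbers T_8, T_9, ….
The 9th slot belongs to track A; its 5th term is 33.
Term 10 comes from track A (its 6th entry): -33.

33, -33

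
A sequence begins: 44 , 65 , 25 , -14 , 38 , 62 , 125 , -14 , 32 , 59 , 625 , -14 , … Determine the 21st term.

14

Taking every 4th term gives 4 separate tracks.
Stream A = 44, 38, 32: subtracting 6 each time.
Stream B = 65, 62, 59: arithmetic with common difference −3.
Stream C = 25, 125, 625: powers of 5.
Stream D = -14, -14, -14: always -14.
Position 21 falls in stream A as its term 6, giving 14.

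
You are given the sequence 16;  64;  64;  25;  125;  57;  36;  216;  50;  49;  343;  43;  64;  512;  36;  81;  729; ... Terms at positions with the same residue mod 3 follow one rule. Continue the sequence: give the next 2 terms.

The terms cycle through 3 interleaved subsequences.
Track A: 16, 25, 36, 49, 64, 81. Perfect squares starting at 4².
Track B: 64, 125, 216, 343, 512, 729. Perfect cubes starting at 4³.
Track C: 64, 57, 50, 43, 36. Subtracting 7 each time.
The 18th slot belongs to track C; its 6th term is 29.
Position 19 falls in track A as its term 7, giving 100.

29, 100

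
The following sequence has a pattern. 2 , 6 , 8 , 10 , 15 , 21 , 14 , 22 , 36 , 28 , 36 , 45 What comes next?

58

The slot pattern repeats as AAABBB (period 6), so there are 2 interleaved tracks.
Stream A is 2, 6, 8, 14, 22, 36, which is each term equals the sum of the previous two.
Stream B is 10, 15, 21, 28, 36, 45, which is triangular numbers n(n+1)/2 for n = 4, 5, ….
Position 13 falls in stream A as its term 7, giving 58.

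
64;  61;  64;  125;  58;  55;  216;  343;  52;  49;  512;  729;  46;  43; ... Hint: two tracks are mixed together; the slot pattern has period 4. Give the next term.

Positions follow the repeating pattern AABB; grouping by letter gives 2 tracks.
Track A: 64, 61, 58, 55, 52, 49, 46, 43. Arithmetic, step −3.
Track B: 64, 125, 216, 343, 512, 729. Consecutive cubes n³ from n = 4.
Position 15 → track B, term 7 = 1000.

1000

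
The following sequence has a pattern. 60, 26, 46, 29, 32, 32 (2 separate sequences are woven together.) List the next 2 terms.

Taking every 2nd term gives 2 separate tracks.
Track A is 60, 46, 32, which is subtracting 14 each time.
Track B is 26, 29, 32, which is arithmetic with common difference +3.
Position 7 → track A, term 4 = 18.
The 8th slot belongs to track B; its 4th term is 35.

18, 35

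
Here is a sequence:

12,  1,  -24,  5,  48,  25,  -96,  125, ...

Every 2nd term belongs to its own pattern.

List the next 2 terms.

Taking every 2nd term gives 2 separate tracks.
Track A = 12, -24, 48, -96: geometric, ×-2 each step.
Track B = 1, 5, 25, 125: powers of 5.
Position 9 falls in track A as its term 5, giving 192.
Position 10 → track B, term 5 = 625.

192, 625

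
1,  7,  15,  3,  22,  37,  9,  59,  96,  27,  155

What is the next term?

251

Positions follow the repeating pattern ABB; grouping by letter gives 2 tracks.
Track A: 1, 3, 9, 27 (powers 3^0, 3^1, 3^2, …).
Track B: 7, 15, 22, 37, 59, 96, 155 (Fibonacci-style (each term is the sum of the two before it)).
Position 12 falls in track B as its term 8, giving 251.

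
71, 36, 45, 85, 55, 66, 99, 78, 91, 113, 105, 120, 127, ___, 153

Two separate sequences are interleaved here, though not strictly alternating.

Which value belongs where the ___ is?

136

Positions follow the repeating pattern ABB; grouping by letter gives 2 tracks.
Stream A = 71, 85, 99, 113, 127: adding 14 each time.
Stream B = 36, 45, 55, 66, 78, 91, 105, 120, ?, 153: the triangular numbers T_8, T_9, ….
The gap is stream B's term 9; the rule gives 136.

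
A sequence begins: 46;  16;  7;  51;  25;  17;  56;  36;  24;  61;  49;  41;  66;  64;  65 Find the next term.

71

Taking every 3rd term gives 3 separate tracks.
Subsequence A = 46, 51, 56, 61, 66: arithmetic, step +5.
Subsequence B = 16, 25, 36, 49, 64: consecutive squares n² from n = 4.
Subsequence C = 7, 17, 24, 41, 65: a Fibonacci-like recurrence a_n = a_{n-1} + a_{n-2}.
Term 16 comes from subsequence A (its 6th entry): 71.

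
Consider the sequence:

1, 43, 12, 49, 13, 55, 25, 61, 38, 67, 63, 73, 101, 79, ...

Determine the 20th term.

97

Positions 1, 3, 5, … form one subsequence and positions 2, 4, 6, … form another.
Subsequence A: 1, 12, 13, 25, 38, 63, 101. A Fibonacci-like recurrence a_n = a_{n-1} + a_{n-2}.
Subsequence B: 43, 49, 55, 61, 67, 73, 79. Arithmetic with common difference +6.
Position 20 falls in subsequence B as its term 10, giving 97.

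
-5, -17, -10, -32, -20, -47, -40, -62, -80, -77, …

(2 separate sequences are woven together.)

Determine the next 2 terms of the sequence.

-160, -92

Positions 1, 3, 5, … form one subsequence and positions 2, 4, 6, … form another.
Track A: -5, -10, -20, -40, -80 (a geometric progression (common ratio 2)).
Track B: -17, -32, -47, -62, -77 (arithmetic, step −15).
Position 11 → track A, term 6 = -160.
Position 12 → track B, term 6 = -92.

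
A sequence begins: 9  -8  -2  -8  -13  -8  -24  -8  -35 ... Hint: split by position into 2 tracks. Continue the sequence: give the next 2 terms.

The terms cycle through 2 interleaved subsequences.
Stream A: 9, -2, -13, -24, -35 (arithmetic, step −11).
Stream B: -8, -8, -8, -8 (the constant sequence -8).
The 10th slot belongs to stream B; its 5th term is -8.
The 11th slot belongs to stream A; its 6th term is -46.

-8, -46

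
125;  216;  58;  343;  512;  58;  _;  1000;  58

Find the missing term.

Reading positions in blocks of 3 reveals the pattern AAB — 2 tracks woven together.
Subsequence A: 125, 216, 343, 512, ?, 1000 (the cubes 5³, 6³, 7³, …).
Subsequence B: 58, 58, 58 (the constant sequence 58).
Filling subsequence A at index 5 by its rule yields 729.

729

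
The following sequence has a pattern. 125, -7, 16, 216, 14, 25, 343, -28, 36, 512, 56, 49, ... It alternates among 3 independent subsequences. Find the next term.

729

Split by position mod 3: positions 1, 4, 7, … form one track, and each other residue class forms its own.
Track A: 125, 216, 343, 512 — consecutive cubes n³ from n = 5.
Track B: -7, 14, -28, 56 — geometric with ratio -2.
Track C: 16, 25, 36, 49 — the squares 4², 5², 6², ….
Term 13 comes from track A (its 5th entry): 729.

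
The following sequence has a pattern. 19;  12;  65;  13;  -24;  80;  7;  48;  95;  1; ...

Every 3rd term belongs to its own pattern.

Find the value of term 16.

Taking every 3rd term gives 3 separate tracks.
Subsequence A is 19, 13, 7, 1, which is linear: a_n = 25 − 6·n.
Subsequence B is 12, -24, 48, which is geometric with ratio -2.
Subsequence C is 65, 80, 95, which is arithmetic with common difference +15.
The 16th slot belongs to subsequence A; its 6th term is -11.

-11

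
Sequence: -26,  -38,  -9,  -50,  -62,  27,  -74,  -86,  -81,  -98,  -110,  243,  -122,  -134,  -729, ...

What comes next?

Positions follow the repeating pattern AAB; grouping by letter gives 2 tracks.
Subsequence A: -26, -38, -50, -62, -74, -86, -98, -110, -122, -134. Arithmetic with common difference −12.
Subsequence B: -9, 27, -81, 243, -729. Multiplying by -3 each time.
Position 16 → subsequence A, term 11 = -146.

-146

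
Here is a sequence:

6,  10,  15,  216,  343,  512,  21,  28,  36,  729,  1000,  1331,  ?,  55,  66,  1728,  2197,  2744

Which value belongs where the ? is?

Reading positions in blocks of 6 reveals the pattern AAABBB — 2 tracks woven together.
Subsequence A = 6, 10, 15, 21, 28, 36, ?, 55, 66: the triangular numbers T_3, T_4, ….
Subsequence B = 216, 343, 512, 729, 1000, 1331, 1728, 2197, 2744: perfect cubes starting at 6³.
The gap is subsequence A's term 7; the rule gives 45.

45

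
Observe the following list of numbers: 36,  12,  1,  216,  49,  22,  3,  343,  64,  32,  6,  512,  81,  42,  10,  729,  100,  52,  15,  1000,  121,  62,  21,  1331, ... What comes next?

144

The terms cycle through 4 interleaved subsequences.
Track A: 36, 49, 64, 81, 100, 121 — perfect squares starting at 6².
Track B: 12, 22, 32, 42, 52, 62 — arithmetic, step +10.
Track C: 1, 3, 6, 10, 15, 21 — triangular numbers starting at T_1.
Track D: 216, 343, 512, 729, 1000, 1331 — the cubes 6³, 7³, 8³, ….
Position 25 → track A, term 7 = 144.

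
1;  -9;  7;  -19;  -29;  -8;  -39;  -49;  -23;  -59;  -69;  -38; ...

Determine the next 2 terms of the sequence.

The slot pattern repeats as AAB (period 3), so there are 2 interleaved tracks.
Track A is 1, -9, -19, -29, -39, -49, -59, -69, which is linear: a_n = 11 − 10·n.
Track B is 7, -8, -23, -38, which is arithmetic, step −15.
The 13th slot belongs to track A; its 9th term is -79.
Position 14 → track A, term 10 = -89.

-79, -89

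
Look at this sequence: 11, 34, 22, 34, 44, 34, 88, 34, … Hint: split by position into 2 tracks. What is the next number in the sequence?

Split by position mod 2 into 2 tracks.
Stream A: 11, 22, 44, 88 (a geometric progression (common ratio 2)).
Stream B: 34, 34, 34, 34 (constant 34).
The 9th slot belongs to stream A; its 5th term is 176.

176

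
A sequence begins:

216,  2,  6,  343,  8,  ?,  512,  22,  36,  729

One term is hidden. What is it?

14

The slot pattern repeats as ABB (period 3), so there are 2 interleaved tracks.
Stream A: 216, 343, 512, 729 (the cubes 6³, 7³, 8³, …).
Stream B: 2, 6, 8, ?, 22, 36 (a Fibonacci-like recurrence a_n = a_{n-1} + a_{n-2}).
So the missing entry in stream B is 14.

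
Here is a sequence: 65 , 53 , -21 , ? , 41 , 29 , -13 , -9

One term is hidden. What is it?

The slot pattern repeats as AABB (period 4), so there are 2 interleaved tracks.
Track A = 65, 53, 41, 29: linear: a_n = 77 − 12·n.
Track B = -21, ?, -13, -9: linear: a_n = -25 + 4·n.
Filling track B at index 2 by its rule yields -17.

-17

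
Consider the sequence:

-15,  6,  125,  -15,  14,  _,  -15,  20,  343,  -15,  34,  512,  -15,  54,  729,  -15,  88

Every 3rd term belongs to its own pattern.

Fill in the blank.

216

The terms cycle through 3 interleaved subsequences.
Track A: -15, -15, -15, -15, -15, -15. Constant -15.
Track B: 6, 14, 20, 34, 54, 88. Fibonacci-style (each term is the sum of the two before it).
Track C: 125, ?, 343, 512, 729. Perfect cubes starting at 5³.
The gap is track C's term 2; the rule gives 216.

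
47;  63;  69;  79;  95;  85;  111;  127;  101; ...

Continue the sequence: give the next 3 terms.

143, 159, 117

Positions follow the repeating pattern AAB; grouping by letter gives 2 tracks.
Subsequence A: 47, 63, 79, 95, 111, 127 — arithmetic with common difference +16.
Subsequence B: 69, 85, 101 — arithmetic with common difference +16.
Term 10 comes from subsequence A (its 7th entry): 143.
Term 11 comes from subsequence A (its 8th entry): 159.
Term 12 comes from subsequence B (its 4th entry): 117.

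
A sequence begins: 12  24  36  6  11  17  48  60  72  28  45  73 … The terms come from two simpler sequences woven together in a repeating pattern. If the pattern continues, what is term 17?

191

Reading positions in blocks of 6 reveals the pattern AAABBB — 2 tracks woven together.
Subsequence A: 12, 24, 36, 48, 60, 72 — arithmetic with common difference +12.
Subsequence B: 6, 11, 17, 28, 45, 73 — Fibonacci-style (each term is the sum of the two before it).
Position 17 falls in subsequence B as its term 8, giving 191.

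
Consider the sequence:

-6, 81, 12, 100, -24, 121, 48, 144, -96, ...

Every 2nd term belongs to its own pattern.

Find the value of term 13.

-384

Odd-indexed and even-indexed terms follow separate rules.
Stream A: -6, 12, -24, 48, -96 (multiplying by -2 each time).
Stream B: 81, 100, 121, 144 (perfect squares starting at 9²).
Position 13 → stream A, term 7 = -384.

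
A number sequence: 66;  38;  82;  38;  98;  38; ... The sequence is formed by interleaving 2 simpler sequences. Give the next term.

Positions 1, 3, 5, … form one subsequence and positions 2, 4, 6, … form another.
Track A: 66, 82, 98 — arithmetic with common difference +16.
Track B: 38, 38, 38 — the constant sequence 38.
Position 7 → track A, term 4 = 114.

114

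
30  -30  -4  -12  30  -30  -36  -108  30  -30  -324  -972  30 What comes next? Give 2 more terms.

-30, -2916

Reading positions in blocks of 4 reveals the pattern AABB — 2 tracks woven together.
Track A = 30, -30, 30, -30, 30, -30, 30: the oscillation 30·(−1)^(n+1).
Track B = -4, -12, -36, -108, -324, -972: geometric, ×3 each step.
Term 14 comes from track A (its 8th entry): -30.
Position 15 falls in track B as its term 7, giving -2916.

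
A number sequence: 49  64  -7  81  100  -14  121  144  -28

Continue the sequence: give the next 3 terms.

169, 196, -56

Positions follow the repeating pattern AAB; grouping by letter gives 2 tracks.
Subsequence A = 49, 64, 81, 100, 121, 144: perfect squares starting at 7².
Subsequence B = -7, -14, -28: multiplying by 2 each time.
Position 10 falls in subsequence A as its term 7, giving 169.
The 11th slot belongs to subsequence A; its 8th term is 196.
Position 12 falls in subsequence B as its term 4, giving -56.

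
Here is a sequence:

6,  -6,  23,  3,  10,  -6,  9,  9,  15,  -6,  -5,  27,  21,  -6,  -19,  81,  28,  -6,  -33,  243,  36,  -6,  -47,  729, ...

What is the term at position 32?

Taking every 4th term gives 4 separate tracks.
Stream A: 6, 10, 15, 21, 28, 36. The triangular numbers T_3, T_4, ….
Stream B: -6, -6, -6, -6, -6, -6. The constant sequence -6.
Stream C: 23, 9, -5, -19, -33, -47. Arithmetic, step −14.
Stream D: 3, 9, 27, 81, 243, 729. Powers 3^1, 3^2, 3^3, ….
Position 32 → stream D, term 8 = 6561.

6561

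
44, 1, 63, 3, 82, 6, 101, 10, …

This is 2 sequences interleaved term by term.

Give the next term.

120

Odd-indexed and even-indexed terms follow separate rules.
Track A: 44, 63, 82, 101 (arithmetic, step +19).
Track B: 1, 3, 6, 10 (the triangular numbers T_1, T_2, …).
The 9th slot belongs to track A; its 5th term is 120.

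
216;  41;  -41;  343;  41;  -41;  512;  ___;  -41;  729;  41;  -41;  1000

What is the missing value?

41

Reading positions in blocks of 3 reveals the pattern ABB — 2 tracks woven together.
Subsequence A is 216, 343, 512, 729, 1000, which is perfect cubes starting at 6³.
Subsequence B is 41, -41, 41, -41, ?, -41, 41, -41, which is the oscillation 41·(−1)^(n+1).
So the missing entry in subsequence B is 41.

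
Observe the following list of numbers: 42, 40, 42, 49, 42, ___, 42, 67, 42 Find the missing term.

Odd-indexed and even-indexed terms follow separate rules.
Track A: 42, 42, 42, 42, 42 — always 42.
Track B: 40, 49, ?, 67 — arithmetic, step +9.
Filling track B at index 3 by its rule yields 58.

58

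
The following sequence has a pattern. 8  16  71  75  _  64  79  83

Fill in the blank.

32

The slot pattern repeats as AABB (period 4), so there are 2 interleaved tracks.
Track A: 8, 16, ?, 64 (successive powers of 2).
Track B: 71, 75, 79, 83 (adding 4 each time).
Track A's pattern makes the blank 32.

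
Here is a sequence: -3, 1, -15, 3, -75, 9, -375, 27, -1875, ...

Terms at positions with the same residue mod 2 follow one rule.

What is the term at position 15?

Positions 1, 3, 5, … form one subsequence and positions 2, 4, 6, … form another.
Track A: -3, -15, -75, -375, -1875 (multiplying by 5 each time).
Track B: 1, 3, 9, 27 (powers of 3).
Term 15 comes from track A (its 8th entry): -234375.

-234375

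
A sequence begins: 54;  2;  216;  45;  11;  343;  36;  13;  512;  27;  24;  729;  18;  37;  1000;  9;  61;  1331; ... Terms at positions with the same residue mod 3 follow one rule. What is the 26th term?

257

Read the sequence 3 terms at a time; column i is its own pattern.
Track A: 54, 45, 36, 27, 18, 9 — arithmetic, step −9.
Track B: 2, 11, 13, 24, 37, 61 — Fibonacci-style (each term is the sum of the two before it).
Track C: 216, 343, 512, 729, 1000, 1331 — consecutive cubes n³ from n = 6.
Position 26 falls in track B as its term 9, giving 257.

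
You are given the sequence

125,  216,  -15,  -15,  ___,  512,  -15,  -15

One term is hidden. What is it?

Reading positions in blocks of 4 reveals the pattern AABB — 2 tracks woven together.
Track A: 125, 216, ?, 512 — perfect cubes starting at 5³.
Track B: -15, -15, -15, -15 — the constant sequence -15.
Track A's pattern makes the blank 343.

343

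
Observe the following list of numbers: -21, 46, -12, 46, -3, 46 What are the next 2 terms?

Positions 1, 3, 5, … form one subsequence and positions 2, 4, 6, … form another.
Track A is -21, -12, -3, which is linear: a_n = -30 + 9·n.
Track B is 46, 46, 46, which is always 46.
The 7th slot belongs to track A; its 4th term is 6.
The 8th slot belongs to track B; its 4th term is 46.

6, 46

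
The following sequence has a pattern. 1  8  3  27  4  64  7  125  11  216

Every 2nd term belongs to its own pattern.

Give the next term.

Taking every 2nd term gives 2 separate tracks.
Track A: 1, 3, 4, 7, 11 (each term equals the sum of the previous two).
Track B: 8, 27, 64, 125, 216 (perfect cubes starting at 2³).
The 11th slot belongs to track A; its 6th term is 18.

18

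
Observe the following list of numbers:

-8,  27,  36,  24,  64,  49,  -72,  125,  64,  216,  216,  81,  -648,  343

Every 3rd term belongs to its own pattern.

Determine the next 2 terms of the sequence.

100, 1944

Read the sequence 3 terms at a time; column i is its own pattern.
Subsequence A: -8, 24, -72, 216, -648. Multiplying by -3 each time.
Subsequence B: 27, 64, 125, 216, 343. Consecutive cubes n³ from n = 3.
Subsequence C: 36, 49, 64, 81. Perfect squares starting at 6².
Position 15 falls in subsequence C as its term 5, giving 100.
Term 16 comes from subsequence A (its 6th entry): 1944.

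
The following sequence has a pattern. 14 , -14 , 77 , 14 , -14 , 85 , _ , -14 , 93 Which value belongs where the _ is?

14

Reading positions in blocks of 3 reveals the pattern AAB — 2 tracks woven together.
Stream A is 14, -14, 14, -14, ?, -14, which is alternating ±14.
Stream B is 77, 85, 93, which is arithmetic, step +8.
Filling stream A at index 5 by its rule yields 14.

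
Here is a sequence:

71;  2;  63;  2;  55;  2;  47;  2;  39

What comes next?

Split by position mod 2 into 2 tracks.
Track A: 71, 63, 55, 47, 39. Arithmetic, step −8.
Track B: 2, 2, 2, 2. Constant 2.
Position 10 → track B, term 5 = 2.

2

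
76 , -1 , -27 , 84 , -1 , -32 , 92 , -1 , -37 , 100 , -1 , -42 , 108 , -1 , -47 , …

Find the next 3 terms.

Split by position mod 3 into 3 tracks.
Track A: 76, 84, 92, 100, 108. Linear: a_n = 68 + 8·n.
Track B: -1, -1, -1, -1, -1. The constant sequence -1.
Track C: -27, -32, -37, -42, -47. Arithmetic, step −5.
Position 16 falls in track A as its term 6, giving 116.
The 17th slot belongs to track B; its 6th term is -1.
Position 18 → track C, term 6 = -52.

116, -1, -52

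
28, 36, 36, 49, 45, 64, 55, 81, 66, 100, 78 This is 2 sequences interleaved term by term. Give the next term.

121

The terms cycle through 2 interleaved subsequences.
Track A is 28, 36, 45, 55, 66, 78, which is triangular numbers starting at T_7.
Track B is 36, 49, 64, 81, 100, which is the squares 6², 7², 8², ….
The 12th slot belongs to track B; its 6th term is 121.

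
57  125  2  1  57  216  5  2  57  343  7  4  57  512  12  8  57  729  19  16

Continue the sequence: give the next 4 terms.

57, 1000, 31, 32

Taking every 4th term gives 4 separate tracks.
Track A: 57, 57, 57, 57, 57. Constant 57.
Track B: 125, 216, 343, 512, 729. Perfect cubes starting at 5³.
Track C: 2, 5, 7, 12, 19. Fibonacci-style (each term is the sum of the two before it).
Track D: 1, 2, 4, 8, 16. Powers 2^0, 2^1, 2^2, ….
Position 21 falls in track A as its term 6, giving 57.
Position 22 falls in track B as its term 6, giving 1000.
The 23rd slot belongs to track C; its 6th term is 31.
Position 24 falls in track D as its term 6, giving 32.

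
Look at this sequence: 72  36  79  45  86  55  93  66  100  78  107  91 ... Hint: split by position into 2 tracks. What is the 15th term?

121

Taking every 2nd term gives 2 separate tracks.
Track A = 72, 79, 86, 93, 100, 107: linear: a_n = 65 + 7·n.
Track B = 36, 45, 55, 66, 78, 91: the triangular numbers T_8, T_9, ….
Position 15 → track A, term 8 = 121.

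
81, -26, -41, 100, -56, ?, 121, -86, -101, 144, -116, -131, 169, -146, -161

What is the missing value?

-71

Positions follow the repeating pattern ABB; grouping by letter gives 2 tracks.
Subsequence A is 81, 100, 121, 144, 169, which is the squares 9², 10², 11², ….
Subsequence B is -26, -41, -56, ?, -86, -101, -116, -131, -146, -161, which is arithmetic, step −15.
Filling subsequence B at index 4 by its rule yields -71.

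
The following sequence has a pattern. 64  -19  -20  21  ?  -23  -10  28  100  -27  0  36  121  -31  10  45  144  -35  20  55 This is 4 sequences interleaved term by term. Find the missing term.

81

Split by position mod 4: positions 1, 5, 9, … form one track, and each other residue class forms its own.
Track A: 64, ?, 100, 121, 144 — the squares 8², 9², 10², ….
Track B: -19, -23, -27, -31, -35 — linear: a_n = -15 − 4·n.
Track C: -20, -10, 0, 10, 20 — adding 10 each time.
Track D: 21, 28, 36, 45, 55 — the triangular numbers T_6, T_7, ….
The gap is track A's term 2; the rule gives 81.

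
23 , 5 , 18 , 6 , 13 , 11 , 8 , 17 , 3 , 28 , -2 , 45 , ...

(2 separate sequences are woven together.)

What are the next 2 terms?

-7, 73

Split by position mod 2 into 2 tracks.
Subsequence A: 23, 18, 13, 8, 3, -2 (arithmetic, step −5).
Subsequence B: 5, 6, 11, 17, 28, 45 (a Fibonacci-like recurrence a_n = a_{n-1} + a_{n-2}).
Term 13 comes from subsequence A (its 7th entry): -7.
Position 14 falls in subsequence B as its term 7, giving 73.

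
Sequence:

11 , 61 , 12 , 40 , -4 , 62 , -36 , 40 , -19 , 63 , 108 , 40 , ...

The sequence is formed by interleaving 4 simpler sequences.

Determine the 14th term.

Split by position mod 4: positions 1, 5, 9, … form one track, and each other residue class forms its own.
Stream A = 11, -4, -19: linear: a_n = 26 − 15·n.
Stream B = 61, 62, 63: arithmetic, step +1.
Stream C = 12, -36, 108: geometric, ×-3 each step.
Stream D = 40, 40, 40: constant 40.
Position 14 → stream B, term 4 = 64.

64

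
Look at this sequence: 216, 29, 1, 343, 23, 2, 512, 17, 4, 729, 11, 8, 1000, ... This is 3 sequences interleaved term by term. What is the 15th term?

16

Split by position mod 3 into 3 tracks.
Stream A: 216, 343, 512, 729, 1000 (consecutive cubes n³ from n = 6).
Stream B: 29, 23, 17, 11 (linear: a_n = 35 − 6·n).
Stream C: 1, 2, 4, 8 (geometric with ratio 2).
The 15th slot belongs to stream C; its 5th term is 16.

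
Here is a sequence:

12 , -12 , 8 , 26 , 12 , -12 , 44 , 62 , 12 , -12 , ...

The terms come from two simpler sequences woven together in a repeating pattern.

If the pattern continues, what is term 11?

80

The slot pattern repeats as AABB (period 4), so there are 2 interleaved tracks.
Stream A = 12, -12, 12, -12, 12, -12: oscillating between 12 and -12.
Stream B = 8, 26, 44, 62: arithmetic, step +18.
Position 11 falls in stream B as its term 5, giving 80.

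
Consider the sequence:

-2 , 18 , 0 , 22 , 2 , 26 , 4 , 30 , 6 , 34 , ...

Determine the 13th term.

Taking every 2nd term gives 2 separate tracks.
Track A: -2, 0, 2, 4, 6 (arithmetic with common difference +2).
Track B: 18, 22, 26, 30, 34 (arithmetic, step +4).
Term 13 comes from track A (its 7th entry): 10.

10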